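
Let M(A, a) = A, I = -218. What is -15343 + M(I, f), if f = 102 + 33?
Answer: -15561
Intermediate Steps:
f = 135
-15343 + M(I, f) = -15343 - 218 = -15561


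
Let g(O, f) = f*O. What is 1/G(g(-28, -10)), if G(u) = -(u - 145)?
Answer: -1/135 ≈ -0.0074074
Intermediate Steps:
g(O, f) = O*f
G(u) = 145 - u (G(u) = -(-145 + u) = 145 - u)
1/G(g(-28, -10)) = 1/(145 - (-28)*(-10)) = 1/(145 - 1*280) = 1/(145 - 280) = 1/(-135) = -1/135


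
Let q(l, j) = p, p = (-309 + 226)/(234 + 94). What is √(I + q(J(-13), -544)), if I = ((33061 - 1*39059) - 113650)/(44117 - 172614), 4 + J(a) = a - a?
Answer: 3*√33459219981658/21073508 ≈ 0.82346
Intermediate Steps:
J(a) = -4 (J(a) = -4 + (a - a) = -4 + 0 = -4)
p = -83/328 ≈ -0.25305
q(l, j) = -83/328
I = 119648/128497 (I = ((33061 - 39059) - 113650)/(-128497) = (-5998 - 113650)*(-1/128497) = -119648*(-1/128497) = 119648/128497 ≈ 0.93113)
√(I + q(J(-13), -544)) = √(119648/128497 - 83/328) = √(28579293/42147016) = 3*√33459219981658/21073508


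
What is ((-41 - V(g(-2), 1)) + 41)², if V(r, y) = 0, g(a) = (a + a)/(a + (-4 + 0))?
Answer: 0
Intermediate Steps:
g(a) = 2*a/(-4 + a) (g(a) = (2*a)/(a - 4) = (2*a)/(-4 + a) = 2*a/(-4 + a))
((-41 - V(g(-2), 1)) + 41)² = ((-41 - 1*0) + 41)² = ((-41 + 0) + 41)² = (-41 + 41)² = 0² = 0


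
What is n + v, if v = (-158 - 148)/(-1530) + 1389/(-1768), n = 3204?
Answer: 28318183/8840 ≈ 3203.4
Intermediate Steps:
v = -5177/8840 (v = -306*(-1/1530) + 1389*(-1/1768) = 1/5 - 1389/1768 = -5177/8840 ≈ -0.58563)
n + v = 3204 - 5177/8840 = 28318183/8840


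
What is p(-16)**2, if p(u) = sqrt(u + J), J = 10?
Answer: -6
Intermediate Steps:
p(u) = sqrt(10 + u) (p(u) = sqrt(u + 10) = sqrt(10 + u))
p(-16)**2 = (sqrt(10 - 16))**2 = (sqrt(-6))**2 = (I*sqrt(6))**2 = -6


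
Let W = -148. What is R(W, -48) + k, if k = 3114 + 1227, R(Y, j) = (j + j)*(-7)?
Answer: 5013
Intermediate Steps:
R(Y, j) = -14*j (R(Y, j) = (2*j)*(-7) = -14*j)
k = 4341
R(W, -48) + k = -14*(-48) + 4341 = 672 + 4341 = 5013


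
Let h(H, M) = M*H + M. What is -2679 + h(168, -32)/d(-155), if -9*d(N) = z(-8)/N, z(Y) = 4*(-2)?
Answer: 940341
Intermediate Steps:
z(Y) = -8
d(N) = 8/(9*N) (d(N) = -(-8)/(9*N) = 8/(9*N))
h(H, M) = M + H*M (h(H, M) = H*M + M = M + H*M)
-2679 + h(168, -32)/d(-155) = -2679 + (-32*(1 + 168))/(((8/9)/(-155))) = -2679 + (-32*169)/(((8/9)*(-1/155))) = -2679 - 5408/(-8/1395) = -2679 - 5408*(-1395/8) = -2679 + 943020 = 940341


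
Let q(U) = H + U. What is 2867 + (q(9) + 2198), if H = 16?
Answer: 5090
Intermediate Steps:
q(U) = 16 + U
2867 + (q(9) + 2198) = 2867 + ((16 + 9) + 2198) = 2867 + (25 + 2198) = 2867 + 2223 = 5090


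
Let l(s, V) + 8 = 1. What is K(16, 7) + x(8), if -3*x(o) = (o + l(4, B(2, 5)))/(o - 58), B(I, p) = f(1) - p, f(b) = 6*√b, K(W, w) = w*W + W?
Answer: 19201/150 ≈ 128.01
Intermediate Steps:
K(W, w) = W + W*w (K(W, w) = W*w + W = W + W*w)
B(I, p) = 6 - p (B(I, p) = 6*√1 - p = 6*1 - p = 6 - p)
l(s, V) = -7 (l(s, V) = -8 + 1 = -7)
x(o) = -(-7 + o)/(3*(-58 + o)) (x(o) = -(o - 7)/(3*(o - 58)) = -(-7 + o)/(3*(-58 + o)))
K(16, 7) + x(8) = 16*(1 + 7) + (7 - 1*8)/(3*(-58 + 8)) = 16*8 + (⅓)*(7 - 8)/(-50) = 128 + (⅓)*(-1/50)*(-1) = 128 + 1/150 = 19201/150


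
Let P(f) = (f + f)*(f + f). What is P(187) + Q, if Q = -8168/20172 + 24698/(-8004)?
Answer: 940973004415/6727362 ≈ 1.3987e+5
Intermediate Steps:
Q = -23482697/6727362 (Q = -8168*1/20172 + 24698*(-1/8004) = -2042/5043 - 12349/4002 = -23482697/6727362 ≈ -3.4906)
P(f) = 4*f² (P(f) = (2*f)*(2*f) = 4*f²)
P(187) + Q = 4*187² - 23482697/6727362 = 4*34969 - 23482697/6727362 = 139876 - 23482697/6727362 = 940973004415/6727362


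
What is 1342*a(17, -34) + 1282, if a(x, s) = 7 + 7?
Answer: 20070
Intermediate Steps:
a(x, s) = 14
1342*a(17, -34) + 1282 = 1342*14 + 1282 = 18788 + 1282 = 20070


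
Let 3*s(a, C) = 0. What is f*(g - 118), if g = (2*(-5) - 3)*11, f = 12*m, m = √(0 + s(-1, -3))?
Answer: 0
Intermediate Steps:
s(a, C) = 0 (s(a, C) = (⅓)*0 = 0)
m = 0 (m = √(0 + 0) = √0 = 0)
f = 0 (f = 12*0 = 0)
g = -143 (g = (-10 - 3)*11 = -13*11 = -143)
f*(g - 118) = 0*(-143 - 118) = 0*(-261) = 0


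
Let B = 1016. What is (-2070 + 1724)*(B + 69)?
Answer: -375410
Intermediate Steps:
(-2070 + 1724)*(B + 69) = (-2070 + 1724)*(1016 + 69) = -346*1085 = -375410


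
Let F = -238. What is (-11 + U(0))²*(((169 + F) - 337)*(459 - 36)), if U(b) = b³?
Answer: -20780298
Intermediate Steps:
(-11 + U(0))²*(((169 + F) - 337)*(459 - 36)) = (-11 + 0³)²*(((169 - 238) - 337)*(459 - 36)) = (-11 + 0)²*((-69 - 337)*423) = (-11)²*(-406*423) = 121*(-171738) = -20780298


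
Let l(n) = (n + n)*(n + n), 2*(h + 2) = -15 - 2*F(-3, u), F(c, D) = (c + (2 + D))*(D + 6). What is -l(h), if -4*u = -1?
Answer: -5929/64 ≈ -92.641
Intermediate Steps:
u = ¼ (u = -¼*(-1) = ¼ ≈ 0.25000)
F(c, D) = (6 + D)*(2 + D + c) (F(c, D) = (2 + D + c)*(6 + D) = (6 + D)*(2 + D + c))
h = -77/16 (h = -2 + (-15 - 2*(12 + (¼)² + 6*(-3) + 8*(¼) + (¼)*(-3)))/2 = -2 + (-15 - 2*(12 + 1/16 - 18 + 2 - ¾))/2 = -2 + (-15 - 2*(-75/16))/2 = -2 + (-15 + 75/8)/2 = -2 + (½)*(-45/8) = -2 - 45/16 = -77/16 ≈ -4.8125)
l(n) = 4*n² (l(n) = (2*n)*(2*n) = 4*n²)
-l(h) = -4*(-77/16)² = -4*5929/256 = -1*5929/64 = -5929/64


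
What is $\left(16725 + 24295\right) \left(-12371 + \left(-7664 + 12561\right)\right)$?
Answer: $-306583480$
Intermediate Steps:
$\left(16725 + 24295\right) \left(-12371 + \left(-7664 + 12561\right)\right) = 41020 \left(-12371 + 4897\right) = 41020 \left(-7474\right) = -306583480$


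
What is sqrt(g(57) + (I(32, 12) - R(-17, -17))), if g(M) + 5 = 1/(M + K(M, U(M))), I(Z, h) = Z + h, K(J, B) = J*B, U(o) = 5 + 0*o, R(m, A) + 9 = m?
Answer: sqrt(844778)/114 ≈ 8.0624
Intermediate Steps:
R(m, A) = -9 + m
U(o) = 5 (U(o) = 5 + 0 = 5)
K(J, B) = B*J
g(M) = -5 + 1/(6*M) (g(M) = -5 + 1/(M + 5*M) = -5 + 1/(6*M))
sqrt(g(57) + (I(32, 12) - R(-17, -17))) = sqrt((-5 + (1/6)/57) + ((32 + 12) - (-9 - 17))) = sqrt((-5 + (1/6)*(1/57)) + (44 - 1*(-26))) = sqrt((-5 + 1/342) + (44 + 26)) = sqrt(-1709/342 + 70) = sqrt(22231/342) = sqrt(844778)/114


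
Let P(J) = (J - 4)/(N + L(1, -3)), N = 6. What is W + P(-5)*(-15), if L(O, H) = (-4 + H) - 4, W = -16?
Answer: -43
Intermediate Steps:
L(O, H) = -8 + H
P(J) = ⅘ - J/5 (P(J) = (J - 4)/(6 + (-8 - 3)) = (-4 + J)/(6 - 11) = (-4 + J)/(-5) = (-4 + J)*(-⅕) = ⅘ - J/5)
W + P(-5)*(-15) = -16 + (⅘ - ⅕*(-5))*(-15) = -16 + (⅘ + 1)*(-15) = -16 + (9/5)*(-15) = -16 - 27 = -43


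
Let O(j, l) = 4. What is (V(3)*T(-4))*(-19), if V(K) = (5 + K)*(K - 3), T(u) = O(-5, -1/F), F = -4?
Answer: 0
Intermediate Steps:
T(u) = 4
V(K) = (-3 + K)*(5 + K) (V(K) = (5 + K)*(-3 + K) = (-3 + K)*(5 + K))
(V(3)*T(-4))*(-19) = ((-15 + 3**2 + 2*3)*4)*(-19) = ((-15 + 9 + 6)*4)*(-19) = (0*4)*(-19) = 0*(-19) = 0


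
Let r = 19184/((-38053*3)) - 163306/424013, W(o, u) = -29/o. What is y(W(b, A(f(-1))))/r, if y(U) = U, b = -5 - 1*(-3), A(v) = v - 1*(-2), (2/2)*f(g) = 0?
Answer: -1403742101943/53554230092 ≈ -26.212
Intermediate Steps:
f(g) = 0
A(v) = 2 + v (A(v) = v + 2 = 2 + v)
b = -2 (b = -5 + 3 = -2)
r = -26777115046/48404900067 (r = 19184/(-114159) - 163306*1/424013 = 19184*(-1/114159) - 163306/424013 = -19184/114159 - 163306/424013 = -26777115046/48404900067 ≈ -0.55319)
y(W(b, A(f(-1))))/r = (-29/(-2))/(-26777115046/48404900067) = -29*(-½)*(-48404900067/26777115046) = (29/2)*(-48404900067/26777115046) = -1403742101943/53554230092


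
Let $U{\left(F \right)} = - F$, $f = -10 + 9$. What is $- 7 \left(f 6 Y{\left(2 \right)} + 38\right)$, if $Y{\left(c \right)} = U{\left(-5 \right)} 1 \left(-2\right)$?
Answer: $-686$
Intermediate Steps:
$f = -1$
$Y{\left(c \right)} = -10$ ($Y{\left(c \right)} = \left(-1\right) \left(-5\right) 1 \left(-2\right) = 5 \cdot 1 \left(-2\right) = 5 \left(-2\right) = -10$)
$- 7 \left(f 6 Y{\left(2 \right)} + 38\right) = - 7 \left(- 6 \left(-10\right) + 38\right) = - 7 \left(\left(-1\right) \left(-60\right) + 38\right) = - 7 \left(60 + 38\right) = \left(-7\right) 98 = -686$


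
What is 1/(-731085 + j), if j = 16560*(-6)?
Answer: -1/830445 ≈ -1.2042e-6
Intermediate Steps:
j = -99360
1/(-731085 + j) = 1/(-731085 - 99360) = 1/(-830445) = -1/830445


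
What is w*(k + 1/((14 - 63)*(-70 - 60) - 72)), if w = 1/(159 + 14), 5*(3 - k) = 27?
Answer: -75571/5447770 ≈ -0.013872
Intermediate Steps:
k = -12/5 (k = 3 - ⅕*27 = 3 - 27/5 = -12/5 ≈ -2.4000)
w = 1/173 ≈ 0.0057803
w*(k + 1/((14 - 63)*(-70 - 60) - 72)) = (-12/5 + 1/((14 - 63)*(-70 - 60) - 72))/173 = (-12/5 + 1/(-49*(-130) - 72))/173 = (-12/5 + 1/(6370 - 72))/173 = (-12/5 + 1/6298)/173 = (1/173)*(-75571/31490) = -75571/5447770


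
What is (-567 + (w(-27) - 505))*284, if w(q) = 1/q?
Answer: -8220380/27 ≈ -3.0446e+5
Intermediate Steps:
(-567 + (w(-27) - 505))*284 = (-567 + (1/(-27) - 505))*284 = (-567 + (-1/27 - 505))*284 = (-567 - 13636/27)*284 = -28945/27*284 = -8220380/27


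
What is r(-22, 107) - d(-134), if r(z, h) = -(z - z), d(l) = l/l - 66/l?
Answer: -100/67 ≈ -1.4925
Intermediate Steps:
d(l) = 1 - 66/l
r(z, h) = 0 (r(z, h) = -1*0 = 0)
r(-22, 107) - d(-134) = 0 - (-66 - 134)/(-134) = 0 - (-1)*(-200)/134 = 0 - 1*100/67 = 0 - 100/67 = -100/67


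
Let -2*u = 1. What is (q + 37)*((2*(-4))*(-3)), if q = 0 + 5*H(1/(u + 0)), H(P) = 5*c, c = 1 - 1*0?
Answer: 1488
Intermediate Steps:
c = 1 (c = 1 + 0 = 1)
u = -1/2 (u = -1/2*1 = -1/2 ≈ -0.50000)
H(P) = 5 (H(P) = 5*1 = 5)
q = 25 (q = 0 + 5*5 = 0 + 25 = 25)
(q + 37)*((2*(-4))*(-3)) = (25 + 37)*((2*(-4))*(-3)) = 62*(-8*(-3)) = 62*24 = 1488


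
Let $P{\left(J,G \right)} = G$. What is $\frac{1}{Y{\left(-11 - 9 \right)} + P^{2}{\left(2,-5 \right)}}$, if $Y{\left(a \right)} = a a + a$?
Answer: $\frac{1}{405} \approx 0.0024691$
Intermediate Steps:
$Y{\left(a \right)} = a + a^{2}$ ($Y{\left(a \right)} = a^{2} + a = a + a^{2}$)
$\frac{1}{Y{\left(-11 - 9 \right)} + P^{2}{\left(2,-5 \right)}} = \frac{1}{\left(-11 - 9\right) \left(1 - 20\right) + \left(-5\right)^{2}} = \frac{1}{\left(-11 - 9\right) \left(1 - 20\right) + 25} = \frac{1}{- 20 \left(1 - 20\right) + 25} = \frac{1}{\left(-20\right) \left(-19\right) + 25} = \frac{1}{380 + 25} = \frac{1}{405}$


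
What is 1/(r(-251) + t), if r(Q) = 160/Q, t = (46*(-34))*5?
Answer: -251/1962980 ≈ -0.00012787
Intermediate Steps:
t = -7820 (t = -1564*5 = -7820)
1/(r(-251) + t) = 1/(160/(-251) - 7820) = 1/(160*(-1/251) - 7820) = 1/(-160/251 - 7820) = 1/(-1962980/251) = -251/1962980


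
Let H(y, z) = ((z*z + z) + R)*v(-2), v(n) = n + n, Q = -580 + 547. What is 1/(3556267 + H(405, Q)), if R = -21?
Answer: 1/3552127 ≈ 2.8152e-7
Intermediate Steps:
Q = -33
v(n) = 2*n
H(y, z) = 84 - 4*z - 4*z² (H(y, z) = ((z*z + z) - 21)*(2*(-2)) = ((z² + z) - 21)*(-4) = ((z + z²) - 21)*(-4) = (-21 + z + z²)*(-4) = 84 - 4*z - 4*z²)
1/(3556267 + H(405, Q)) = 1/(3556267 + (84 - 4*(-33) - 4*(-33)²)) = 1/(3556267 + (84 + 132 - 4*1089)) = 1/(3556267 + (84 + 132 - 4356)) = 1/(3556267 - 4140) = 1/3552127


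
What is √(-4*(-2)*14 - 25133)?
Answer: I*√25021 ≈ 158.18*I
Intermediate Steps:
√(-4*(-2)*14 - 25133) = √(8*14 - 25133) = √(112 - 25133) = √(-25021) = I*√25021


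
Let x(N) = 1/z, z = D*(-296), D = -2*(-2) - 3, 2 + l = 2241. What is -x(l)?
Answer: 1/296 ≈ 0.0033784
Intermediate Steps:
l = 2239 (l = -2 + 2241 = 2239)
D = 1 (D = 4 - 3 = 1)
z = -296 (z = 1*(-296) = -296)
x(N) = -1/296 (x(N) = 1/(-296) = -1/296)
-x(l) = -1*(-1/296) = 1/296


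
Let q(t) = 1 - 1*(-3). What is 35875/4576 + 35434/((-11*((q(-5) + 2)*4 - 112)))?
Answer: 2237193/50336 ≈ 44.445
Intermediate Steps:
q(t) = 4 (q(t) = 1 + 3 = 4)
35875/4576 + 35434/((-11*((q(-5) + 2)*4 - 112))) = 35875/4576 + 35434/((-11*((4 + 2)*4 - 112))) = 35875*(1/4576) + 35434/((-11*(6*4 - 112))) = 35875/4576 + 35434/((-11*(24 - 112))) = 35875/4576 + 35434/((-11*(-88))) = 35875/4576 + 35434/968 = 35875/4576 + 35434*(1/968) = 35875/4576 + 17717/484 = 2237193/50336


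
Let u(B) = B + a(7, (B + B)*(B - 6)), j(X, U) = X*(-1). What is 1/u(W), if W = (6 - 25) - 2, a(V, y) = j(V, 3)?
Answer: -1/28 ≈ -0.035714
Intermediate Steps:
j(X, U) = -X
a(V, y) = -V
W = -21 (W = -19 - 2 = -21)
u(B) = -7 + B (u(B) = B - 1*7 = B - 7 = -7 + B)
1/u(W) = 1/(-7 - 21) = 1/(-28) = -1/28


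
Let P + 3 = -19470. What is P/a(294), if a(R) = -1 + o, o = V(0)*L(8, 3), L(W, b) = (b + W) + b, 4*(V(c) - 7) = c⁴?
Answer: -19473/97 ≈ -200.75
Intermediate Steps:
P = -19473 (P = -3 - 19470 = -19473)
V(c) = 7 + c⁴/4
L(W, b) = W + 2*b (L(W, b) = (W + b) + b = W + 2*b)
o = 98 (o = (7 + (¼)*0⁴)*(8 + 2*3) = (7 + (¼)*0)*(8 + 6) = (7 + 0)*14 = 7*14 = 98)
a(R) = 97 (a(R) = -1 + 98 = 97)
P/a(294) = -19473/97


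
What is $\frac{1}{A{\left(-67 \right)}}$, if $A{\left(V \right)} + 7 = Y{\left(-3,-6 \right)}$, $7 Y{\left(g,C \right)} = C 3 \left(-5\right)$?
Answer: $\frac{7}{41} \approx 0.17073$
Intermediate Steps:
$Y{\left(g,C \right)} = - \frac{15 C}{7}$ ($Y{\left(g,C \right)} = \frac{C 3 \left(-5\right)}{7} = \frac{3 C \left(-5\right)}{7} = \frac{\left(-15\right) C}{7} = - \frac{15 C}{7}$)
$A{\left(V \right)} = \frac{41}{7}$ ($A{\left(V \right)} = -7 - - \frac{90}{7} = -7 + \frac{90}{7} = \frac{41}{7}$)
$\frac{1}{A{\left(-67 \right)}} = \frac{1}{\frac{41}{7}} = \frac{7}{41}$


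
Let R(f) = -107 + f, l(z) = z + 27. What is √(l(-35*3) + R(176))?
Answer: 3*I ≈ 3.0*I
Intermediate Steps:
l(z) = 27 + z
√(l(-35*3) + R(176)) = √((27 - 35*3) + (-107 + 176)) = √((27 - 105) + 69) = √(-78 + 69) = √(-9) = 3*I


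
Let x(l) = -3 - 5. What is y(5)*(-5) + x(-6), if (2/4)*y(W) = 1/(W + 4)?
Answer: -82/9 ≈ -9.1111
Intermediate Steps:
x(l) = -8
y(W) = 2/(4 + W) (y(W) = 2/(W + 4) = 2/(4 + W))
y(5)*(-5) + x(-6) = (2/(4 + 5))*(-5) - 8 = (2/9)*(-5) - 8 = -10/9 - 8 = -82/9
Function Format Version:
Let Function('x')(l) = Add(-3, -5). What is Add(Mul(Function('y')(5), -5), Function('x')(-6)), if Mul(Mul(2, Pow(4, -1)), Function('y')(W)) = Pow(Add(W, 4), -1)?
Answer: Rational(-82, 9) ≈ -9.1111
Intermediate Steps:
Function('x')(l) = -8
Function('y')(W) = Mul(2, Pow(Add(4, W), -1)) (Function('y')(W) = Mul(2, Pow(Add(W, 4), -1)) = Mul(2, Pow(Add(4, W), -1)))
Add(Mul(Function('y')(5), -5), Function('x')(-6)) = Add(Mul(Mul(2, Pow(Add(4, 5), -1)), -5), -8) = Add(Mul(Mul(2, Pow(9, -1)), -5), -8) = Add(Mul(Mul(2, Rational(1, 9)), -5), -8) = Add(Mul(Rational(2, 9), -5), -8) = Add(Rational(-10, 9), -8) = Rational(-82, 9)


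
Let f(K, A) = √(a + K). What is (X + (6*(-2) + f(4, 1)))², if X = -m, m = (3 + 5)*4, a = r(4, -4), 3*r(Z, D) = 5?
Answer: (132 - √51)²/9 ≈ 1732.2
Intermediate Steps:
r(Z, D) = 5/3 (r(Z, D) = (⅓)*5 = 5/3)
a = 5/3 ≈ 1.6667
f(K, A) = √(5/3 + K)
m = 32 (m = 8*4 = 32)
X = -32 (X = -1*32 = -32)
(X + (6*(-2) + f(4, 1)))² = (-32 + (6*(-2) + √(15 + 9*4)/3))² = (-32 + (-12 + √(15 + 36)/3))² = (-32 + (-12 + √51/3))² = (-44 + √51/3)²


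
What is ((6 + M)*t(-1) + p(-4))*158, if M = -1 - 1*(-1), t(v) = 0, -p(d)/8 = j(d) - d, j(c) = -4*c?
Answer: -25280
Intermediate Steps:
p(d) = 40*d (p(d) = -8*(-4*d - d) = -(-40)*d = 40*d)
M = 0 (M = -1 + 1 = 0)
((6 + M)*t(-1) + p(-4))*158 = ((6 + 0)*0 + 40*(-4))*158 = (6*0 - 160)*158 = (0 - 160)*158 = -160*158 = -25280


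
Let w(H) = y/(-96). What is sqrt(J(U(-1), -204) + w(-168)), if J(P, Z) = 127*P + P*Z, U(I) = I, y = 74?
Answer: sqrt(10977)/12 ≈ 8.7309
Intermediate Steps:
w(H) = -37/48 (w(H) = 74/(-96) = 74*(-1/96) = -37/48)
sqrt(J(U(-1), -204) + w(-168)) = sqrt(-(127 - 204) - 37/48) = sqrt(-1*(-77) - 37/48) = sqrt(77 - 37/48) = sqrt(3659/48) = sqrt(10977)/12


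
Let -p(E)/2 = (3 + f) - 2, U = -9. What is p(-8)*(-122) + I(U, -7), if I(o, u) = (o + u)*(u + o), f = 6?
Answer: 1964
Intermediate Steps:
I(o, u) = (o + u)² (I(o, u) = (o + u)*(o + u) = (o + u)²)
p(E) = -14 (p(E) = -2*((3 + 6) - 2) = -2*(9 - 2) = -2*7 = -14)
p(-8)*(-122) + I(U, -7) = -14*(-122) + (-9 - 7)² = 1708 + (-16)² = 1708 + 256 = 1964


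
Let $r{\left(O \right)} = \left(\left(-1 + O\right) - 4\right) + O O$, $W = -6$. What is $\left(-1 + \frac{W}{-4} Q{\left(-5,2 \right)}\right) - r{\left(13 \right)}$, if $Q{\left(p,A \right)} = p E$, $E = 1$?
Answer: $- \frac{371}{2} \approx -185.5$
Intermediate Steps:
$Q{\left(p,A \right)} = p$ ($Q{\left(p,A \right)} = p 1 = p$)
$r{\left(O \right)} = -5 + O + O^{2}$ ($r{\left(O \right)} = \left(-5 + O\right) + O^{2} = -5 + O + O^{2}$)
$\left(-1 + \frac{W}{-4} Q{\left(-5,2 \right)}\right) - r{\left(13 \right)} = \left(-1 + - \frac{6}{-4} \left(-5\right)\right) - \left(-5 + 13 + 13^{2}\right) = \left(-1 + \left(-6\right) \left(- \frac{1}{4}\right) \left(-5\right)\right) - \left(-5 + 13 + 169\right) = \left(-1 + \frac{3}{2} \left(-5\right)\right) - 177 = \left(-1 - \frac{15}{2}\right) - 177 = - \frac{17}{2} - 177 = - \frac{371}{2}$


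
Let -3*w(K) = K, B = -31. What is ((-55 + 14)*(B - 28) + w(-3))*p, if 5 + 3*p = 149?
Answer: 116160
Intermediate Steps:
w(K) = -K/3
p = 48 (p = -5/3 + (⅓)*149 = -5/3 + 149/3 = 48)
((-55 + 14)*(B - 28) + w(-3))*p = ((-55 + 14)*(-31 - 28) - ⅓*(-3))*48 = (-41*(-59) + 1)*48 = (2419 + 1)*48 = 2420*48 = 116160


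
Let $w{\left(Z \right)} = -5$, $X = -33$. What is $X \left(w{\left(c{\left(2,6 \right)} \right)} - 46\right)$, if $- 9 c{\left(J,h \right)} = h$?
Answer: $1683$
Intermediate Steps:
$c{\left(J,h \right)} = - \frac{h}{9}$
$X \left(w{\left(c{\left(2,6 \right)} \right)} - 46\right) = - 33 \left(-5 - 46\right) = \left(-33\right) \left(-51\right) = 1683$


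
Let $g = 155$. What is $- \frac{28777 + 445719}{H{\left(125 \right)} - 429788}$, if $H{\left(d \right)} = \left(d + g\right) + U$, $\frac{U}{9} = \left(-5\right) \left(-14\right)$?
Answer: $\frac{237248}{214439} \approx 1.1064$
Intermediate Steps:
$U = 630$ ($U = 9 \left(\left(-5\right) \left(-14\right)\right) = 9 \cdot 70 = 630$)
$H{\left(d \right)} = 785 + d$ ($H{\left(d \right)} = \left(d + 155\right) + 630 = \left(155 + d\right) + 630 = 785 + d$)
$- \frac{28777 + 445719}{H{\left(125 \right)} - 429788} = - \frac{28777 + 445719}{\left(785 + 125\right) - 429788} = - \frac{474496}{910 - 429788} = - \frac{474496}{-428878} = - \frac{474496 \left(-1\right)}{428878} = \left(-1\right) \left(- \frac{237248}{214439}\right) = \frac{237248}{214439}$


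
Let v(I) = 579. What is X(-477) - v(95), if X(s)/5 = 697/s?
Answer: -279668/477 ≈ -586.31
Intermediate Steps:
X(s) = 3485/s (X(s) = 5*(697/s) = 3485/s)
X(-477) - v(95) = 3485/(-477) - 1*579 = 3485*(-1/477) - 579 = -3485/477 - 579 = -279668/477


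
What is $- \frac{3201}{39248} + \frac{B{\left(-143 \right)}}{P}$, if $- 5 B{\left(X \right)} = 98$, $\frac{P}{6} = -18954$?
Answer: $- \frac{41279689}{507209040} \approx -0.081386$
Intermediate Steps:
$P = -113724$ ($P = 6 \left(-18954\right) = -113724$)
$B{\left(X \right)} = - \frac{98}{5}$ ($B{\left(X \right)} = \left(- \frac{1}{5}\right) 98 = - \frac{98}{5}$)
$- \frac{3201}{39248} + \frac{B{\left(-143 \right)}}{P} = - \frac{3201}{39248} - \frac{98}{5 \left(-113724\right)} = \left(-3201\right) \frac{1}{39248} - - \frac{49}{284310} = - \frac{291}{3568} + \frac{49}{284310} = - \frac{41279689}{507209040}$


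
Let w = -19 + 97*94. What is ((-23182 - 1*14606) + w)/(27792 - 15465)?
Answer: -9563/4109 ≈ -2.3273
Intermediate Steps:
w = 9099 (w = -19 + 9118 = 9099)
((-23182 - 1*14606) + w)/(27792 - 15465) = ((-23182 - 1*14606) + 9099)/(27792 - 15465) = ((-23182 - 14606) + 9099)/12327 = (-37788 + 9099)*(1/12327) = -28689*1/12327 = -9563/4109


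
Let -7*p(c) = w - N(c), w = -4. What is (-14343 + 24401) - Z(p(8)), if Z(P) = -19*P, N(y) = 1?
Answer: 70501/7 ≈ 10072.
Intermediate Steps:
p(c) = 5/7 (p(c) = -(-4 - 1*1)/7 = -(-4 - 1)/7 = -⅐*(-5) = 5/7)
(-14343 + 24401) - Z(p(8)) = (-14343 + 24401) - (-19)*5/7 = 10058 - 1*(-95/7) = 10058 + 95/7 = 70501/7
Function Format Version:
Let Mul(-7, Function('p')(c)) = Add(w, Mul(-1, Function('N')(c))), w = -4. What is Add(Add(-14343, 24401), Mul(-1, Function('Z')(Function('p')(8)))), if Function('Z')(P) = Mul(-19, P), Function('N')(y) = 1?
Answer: Rational(70501, 7) ≈ 10072.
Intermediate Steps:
Function('p')(c) = Rational(5, 7) (Function('p')(c) = Mul(Rational(-1, 7), Add(-4, Mul(-1, 1))) = Mul(Rational(-1, 7), Add(-4, -1)) = Mul(Rational(-1, 7), -5) = Rational(5, 7))
Add(Add(-14343, 24401), Mul(-1, Function('Z')(Function('p')(8)))) = Add(Add(-14343, 24401), Mul(-1, Mul(-19, Rational(5, 7)))) = Add(10058, Mul(-1, Rational(-95, 7))) = Add(10058, Rational(95, 7)) = Rational(70501, 7)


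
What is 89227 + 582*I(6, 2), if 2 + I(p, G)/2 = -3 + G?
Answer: 85735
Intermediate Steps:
I(p, G) = -10 + 2*G (I(p, G) = -4 + 2*(-3 + G) = -4 + (-6 + 2*G) = -10 + 2*G)
89227 + 582*I(6, 2) = 89227 + 582*(-10 + 2*2) = 89227 + 582*(-10 + 4) = 89227 + 582*(-6) = 89227 - 3492 = 85735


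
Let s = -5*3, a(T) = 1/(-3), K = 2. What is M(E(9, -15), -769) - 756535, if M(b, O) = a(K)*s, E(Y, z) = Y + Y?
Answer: -756530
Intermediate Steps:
a(T) = -⅓
s = -15
E(Y, z) = 2*Y
M(b, O) = 5 (M(b, O) = -⅓*(-15) = 5)
M(E(9, -15), -769) - 756535 = 5 - 756535 = -756530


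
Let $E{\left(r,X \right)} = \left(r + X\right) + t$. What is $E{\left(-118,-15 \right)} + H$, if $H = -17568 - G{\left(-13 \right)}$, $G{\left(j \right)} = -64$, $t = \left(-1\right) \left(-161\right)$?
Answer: $-17476$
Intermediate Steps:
$t = 161$
$E{\left(r,X \right)} = 161 + X + r$ ($E{\left(r,X \right)} = \left(r + X\right) + 161 = \left(X + r\right) + 161 = 161 + X + r$)
$H = -17504$ ($H = -17568 - -64 = -17568 + 64 = -17504$)
$E{\left(-118,-15 \right)} + H = \left(161 - 15 - 118\right) - 17504 = 28 - 17504 = -17476$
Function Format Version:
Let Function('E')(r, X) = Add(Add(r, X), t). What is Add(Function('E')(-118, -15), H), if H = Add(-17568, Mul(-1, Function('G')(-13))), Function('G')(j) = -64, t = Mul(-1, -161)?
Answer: -17476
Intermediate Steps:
t = 161
Function('E')(r, X) = Add(161, X, r) (Function('E')(r, X) = Add(Add(r, X), 161) = Add(Add(X, r), 161) = Add(161, X, r))
H = -17504 (H = Add(-17568, Mul(-1, -64)) = Add(-17568, 64) = -17504)
Add(Function('E')(-118, -15), H) = Add(Add(161, -15, -118), -17504) = Add(28, -17504) = -17476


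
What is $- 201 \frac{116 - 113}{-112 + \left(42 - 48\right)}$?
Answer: $\frac{603}{118} \approx 5.1102$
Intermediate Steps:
$- 201 \frac{116 - 113}{-112 + \left(42 - 48\right)} = - 201 \frac{3}{-112 - 6} = - 201 \frac{3}{-118} = - 201 \cdot 3 \left(- \frac{1}{118}\right) = \left(-201\right) \left(- \frac{3}{118}\right) = \frac{603}{118}$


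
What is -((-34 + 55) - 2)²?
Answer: -361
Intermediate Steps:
-((-34 + 55) - 2)² = -(21 - 2)² = -1*19² = -1*361 = -361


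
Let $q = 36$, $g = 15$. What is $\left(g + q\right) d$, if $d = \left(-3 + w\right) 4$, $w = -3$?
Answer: $-1224$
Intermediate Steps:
$d = -24$ ($d = \left(-3 - 3\right) 4 = \left(-6\right) 4 = -24$)
$\left(g + q\right) d = \left(15 + 36\right) \left(-24\right) = 51 \left(-24\right) = -1224$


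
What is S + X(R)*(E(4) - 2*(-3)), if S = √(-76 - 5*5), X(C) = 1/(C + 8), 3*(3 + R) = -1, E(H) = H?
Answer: 15/7 + I*√101 ≈ 2.1429 + 10.05*I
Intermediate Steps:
R = -10/3 (R = -3 + (⅓)*(-1) = -3 - ⅓ = -10/3 ≈ -3.3333)
X(C) = 1/(8 + C)
S = I*√101 (S = √(-76 - 25) = √(-101) = I*√101 ≈ 10.05*I)
S + X(R)*(E(4) - 2*(-3)) = I*√101 + (4 - 2*(-3))/(8 - 10/3) = I*√101 + (4 + 6)/(14/3) = I*√101 + (3/14)*10 = I*√101 + 15/7 = 15/7 + I*√101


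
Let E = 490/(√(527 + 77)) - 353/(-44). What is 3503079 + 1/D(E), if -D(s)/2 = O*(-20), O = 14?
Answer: 1961724241/560 ≈ 3.5031e+6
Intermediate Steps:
E = 353/44 + 245*√151/151 (E = 490/(√604) - 353*(-1/44) = 490/((2*√151)) + 353/44 = 490*(√151/302) + 353/44 = 245*√151/151 + 353/44 = 353/44 + 245*√151/151 ≈ 27.961)
D(s) = 560 (D(s) = -28*(-20) = -2*(-280) = 560)
3503079 + 1/D(E) = 3503079 + 1/560 = 1961724241/560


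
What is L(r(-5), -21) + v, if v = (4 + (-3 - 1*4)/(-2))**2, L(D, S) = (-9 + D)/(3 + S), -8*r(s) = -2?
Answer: 4085/72 ≈ 56.736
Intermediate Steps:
r(s) = 1/4 (r(s) = -1/8*(-2) = 1/4)
L(D, S) = (-9 + D)/(3 + S)
v = 225/4 (v = (4 + (-3 - 4)*(-1/2))**2 = (4 - 7*(-1/2))**2 = (4 + 7/2)**2 = (15/2)**2 = 225/4 ≈ 56.250)
L(r(-5), -21) + v = (-9 + 1/4)/(3 - 21) + 225/4 = -35/4/(-18) + 225/4 = -1/18*(-35/4) + 225/4 = 35/72 + 225/4 = 4085/72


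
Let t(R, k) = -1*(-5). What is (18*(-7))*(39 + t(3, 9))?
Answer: -5544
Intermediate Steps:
t(R, k) = 5
(18*(-7))*(39 + t(3, 9)) = (18*(-7))*(39 + 5) = -126*44 = -5544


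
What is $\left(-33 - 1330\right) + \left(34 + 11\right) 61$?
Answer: $1382$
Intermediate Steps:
$\left(-33 - 1330\right) + \left(34 + 11\right) 61 = \left(-33 - 1330\right) + 45 \cdot 61 = -1363 + 2745 = 1382$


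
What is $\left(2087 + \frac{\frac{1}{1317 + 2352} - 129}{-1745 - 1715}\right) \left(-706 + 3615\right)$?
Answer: $\frac{3853609851656}{634737} \approx 6.0712 \cdot 10^{6}$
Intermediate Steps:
$\left(2087 + \frac{\frac{1}{1317 + 2352} - 129}{-1745 - 1715}\right) \left(-706 + 3615\right) = \left(2087 + \frac{\frac{1}{3669} - 129}{-3460}\right) 2909 = \left(2087 + \left(\frac{1}{3669} - 129\right) \left(- \frac{1}{3460}\right)\right) 2909 = \left(2087 - - \frac{23665}{634737}\right) 2909 = \left(2087 + \frac{23665}{634737}\right) 2909 = \frac{1324719784}{634737} \cdot 2909 = \frac{3853609851656}{634737}$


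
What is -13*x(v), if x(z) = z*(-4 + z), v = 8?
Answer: -416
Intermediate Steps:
-13*x(v) = -104*(-4 + 8) = -104*4 = -13*32 = -416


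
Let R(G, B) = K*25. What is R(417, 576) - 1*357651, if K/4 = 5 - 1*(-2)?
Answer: -356951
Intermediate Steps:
K = 28 (K = 4*(5 - 1*(-2)) = 4*(5 + 2) = 4*7 = 28)
R(G, B) = 700 (R(G, B) = 28*25 = 700)
R(417, 576) - 1*357651 = 700 - 1*357651 = 700 - 357651 = -356951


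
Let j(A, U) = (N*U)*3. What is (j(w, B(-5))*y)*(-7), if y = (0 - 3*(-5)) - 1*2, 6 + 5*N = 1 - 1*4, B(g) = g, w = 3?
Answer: -2457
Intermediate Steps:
N = -9/5 (N = -6/5 + (1 - 1*4)/5 = -6/5 + (1 - 4)/5 = -6/5 + (1/5)*(-3) = -6/5 - 3/5 = -9/5 ≈ -1.8000)
j(A, U) = -27*U/5 (j(A, U) = -9*U/5*3 = -27*U/5)
y = 13 (y = (0 + 15) - 2 = 15 - 2 = 13)
(j(w, B(-5))*y)*(-7) = (-27/5*(-5)*13)*(-7) = (27*13)*(-7) = 351*(-7) = -2457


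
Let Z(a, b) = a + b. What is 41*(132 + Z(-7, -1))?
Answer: 5084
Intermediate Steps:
41*(132 + Z(-7, -1)) = 41*(132 + (-7 - 1)) = 41*(132 - 8) = 41*124 = 5084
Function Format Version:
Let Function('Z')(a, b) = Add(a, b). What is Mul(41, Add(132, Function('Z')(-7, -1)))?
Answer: 5084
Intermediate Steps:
Mul(41, Add(132, Function('Z')(-7, -1))) = Mul(41, Add(132, Add(-7, -1))) = Mul(41, Add(132, -8)) = Mul(41, 124) = 5084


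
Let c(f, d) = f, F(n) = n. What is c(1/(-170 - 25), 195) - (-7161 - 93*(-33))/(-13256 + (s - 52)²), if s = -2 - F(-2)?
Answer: -202123/514410 ≈ -0.39292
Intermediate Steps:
s = 0 (s = -2 - 1*(-2) = -2 + 2 = 0)
c(1/(-170 - 25), 195) - (-7161 - 93*(-33))/(-13256 + (s - 52)²) = 1/(-170 - 25) - (-7161 - 93*(-33))/(-13256 + (0 - 52)²) = 1/(-195) - (-7161 + 3069)/(-13256 + (-52)²) = -1/195 - (-4092)/(-13256 + 2704) = -1/195 - (-4092)/(-10552) = -1/195 - (-4092)*(-1)/10552 = -1/195 - 1*1023/2638 = -1/195 - 1023/2638 = -202123/514410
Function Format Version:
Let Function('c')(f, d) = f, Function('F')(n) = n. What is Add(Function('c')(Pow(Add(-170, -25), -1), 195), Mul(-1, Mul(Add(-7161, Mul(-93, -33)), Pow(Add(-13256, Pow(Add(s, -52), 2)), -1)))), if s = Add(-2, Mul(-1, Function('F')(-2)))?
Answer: Rational(-202123, 514410) ≈ -0.39292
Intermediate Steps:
s = 0 (s = Add(-2, Mul(-1, -2)) = Add(-2, 2) = 0)
Add(Function('c')(Pow(Add(-170, -25), -1), 195), Mul(-1, Mul(Add(-7161, Mul(-93, -33)), Pow(Add(-13256, Pow(Add(s, -52), 2)), -1)))) = Add(Pow(Add(-170, -25), -1), Mul(-1, Mul(Add(-7161, Mul(-93, -33)), Pow(Add(-13256, Pow(Add(0, -52), 2)), -1)))) = Add(Pow(-195, -1), Mul(-1, Mul(Add(-7161, 3069), Pow(Add(-13256, Pow(-52, 2)), -1)))) = Add(Rational(-1, 195), Mul(-1, Mul(-4092, Pow(Add(-13256, 2704), -1)))) = Add(Rational(-1, 195), Mul(-1, Mul(-4092, Pow(-10552, -1)))) = Add(Rational(-1, 195), Mul(-1, Mul(-4092, Rational(-1, 10552)))) = Add(Rational(-1, 195), Mul(-1, Rational(1023, 2638))) = Add(Rational(-1, 195), Rational(-1023, 2638)) = Rational(-202123, 514410)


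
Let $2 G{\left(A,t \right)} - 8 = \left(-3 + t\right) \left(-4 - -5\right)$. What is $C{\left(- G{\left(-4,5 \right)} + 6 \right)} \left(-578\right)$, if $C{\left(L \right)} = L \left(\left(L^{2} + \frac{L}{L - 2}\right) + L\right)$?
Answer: $-578$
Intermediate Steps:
$G{\left(A,t \right)} = \frac{5}{2} + \frac{t}{2}$ ($G{\left(A,t \right)} = 4 + \frac{\left(-3 + t\right) \left(-4 - -5\right)}{2} = 4 + \frac{\left(-3 + t\right) \left(-4 + 5\right)}{2} = 4 + \frac{\left(-3 + t\right) 1}{2} = 4 + \frac{-3 + t}{2} = 4 + \left(- \frac{3}{2} + \frac{t}{2}\right) = \frac{5}{2} + \frac{t}{2}$)
$C{\left(L \right)} = L \left(L + L^{2} + \frac{L}{-2 + L}\right)$ ($C{\left(L \right)} = L \left(\left(L^{2} + \frac{L}{-2 + L}\right) + L\right) = L \left(L + L^{2} + \frac{L}{-2 + L}\right)$)
$C{\left(- G{\left(-4,5 \right)} + 6 \right)} \left(-578\right) = \frac{\left(- (\frac{5}{2} + \frac{1}{2} \cdot 5) + 6\right)^{2} \left(-1 + \left(- (\frac{5}{2} + \frac{1}{2} \cdot 5) + 6\right)^{2} - \left(- (\frac{5}{2} + \frac{1}{2} \cdot 5) + 6\right)\right)}{-2 + \left(- (\frac{5}{2} + \frac{1}{2} \cdot 5) + 6\right)} \left(-578\right) = \frac{\left(- (\frac{5}{2} + \frac{5}{2}) + 6\right)^{2} \left(-1 + \left(- (\frac{5}{2} + \frac{5}{2}) + 6\right)^{2} - \left(- (\frac{5}{2} + \frac{5}{2}) + 6\right)\right)}{-2 + \left(- (\frac{5}{2} + \frac{5}{2}) + 6\right)} \left(-578\right) = \frac{\left(\left(-1\right) 5 + 6\right)^{2} \left(-1 + \left(\left(-1\right) 5 + 6\right)^{2} - \left(\left(-1\right) 5 + 6\right)\right)}{-2 + \left(\left(-1\right) 5 + 6\right)} \left(-578\right) = \frac{\left(-5 + 6\right)^{2} \left(-1 + \left(-5 + 6\right)^{2} - \left(-5 + 6\right)\right)}{-2 + \left(-5 + 6\right)} \left(-578\right) = \frac{1^{2} \left(-1 + 1^{2} - 1\right)}{-2 + 1} \left(-578\right) = 1 \frac{1}{-1} \left(-1 + 1 - 1\right) \left(-578\right) = 1 \left(-1\right) \left(-1\right) \left(-578\right) = 1 \left(-578\right) = -578$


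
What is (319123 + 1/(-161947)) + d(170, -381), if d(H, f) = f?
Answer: 51619310673/161947 ≈ 3.1874e+5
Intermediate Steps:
(319123 + 1/(-161947)) + d(170, -381) = (319123 + 1/(-161947)) - 381 = (319123 - 1/161947) - 381 = 51681012480/161947 - 381 = 51619310673/161947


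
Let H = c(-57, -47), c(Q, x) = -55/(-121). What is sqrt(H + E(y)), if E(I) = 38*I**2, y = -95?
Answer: sqrt(41497005)/11 ≈ 585.62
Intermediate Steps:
c(Q, x) = 5/11 (c(Q, x) = -55*(-1/121) = 5/11)
H = 5/11 ≈ 0.45455
sqrt(H + E(y)) = sqrt(5/11 + 38*(-95)**2) = sqrt(5/11 + 38*9025) = sqrt(5/11 + 342950) = sqrt(3772455/11) = sqrt(41497005)/11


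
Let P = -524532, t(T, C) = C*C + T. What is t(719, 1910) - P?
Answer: 4173351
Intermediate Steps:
t(T, C) = T + C² (t(T, C) = C² + T = T + C²)
t(719, 1910) - P = (719 + 1910²) - 1*(-524532) = (719 + 3648100) + 524532 = 3648819 + 524532 = 4173351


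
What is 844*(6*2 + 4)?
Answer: 13504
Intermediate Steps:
844*(6*2 + 4) = 844*(12 + 4) = 844*16 = 13504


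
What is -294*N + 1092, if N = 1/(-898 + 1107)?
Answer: 227934/209 ≈ 1090.6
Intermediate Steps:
N = 1/209 ≈ 0.0047847
-294*N + 1092 = -294*1/209 + 1092 = -294/209 + 1092 = 227934/209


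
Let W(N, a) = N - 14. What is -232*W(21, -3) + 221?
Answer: -1403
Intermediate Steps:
W(N, a) = -14 + N
-232*W(21, -3) + 221 = -232*(-14 + 21) + 221 = -232*7 + 221 = -1624 + 221 = -1403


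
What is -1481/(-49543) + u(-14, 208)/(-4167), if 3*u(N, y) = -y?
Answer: 28818925/619337043 ≈ 0.046532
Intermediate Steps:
u(N, y) = -y/3 (u(N, y) = (-y)/3 = -y/3)
-1481/(-49543) + u(-14, 208)/(-4167) = -1481/(-49543) - ⅓*208/(-4167) = -1481*(-1/49543) - 208/3*(-1/4167) = 1481/49543 + 208/12501 = 28818925/619337043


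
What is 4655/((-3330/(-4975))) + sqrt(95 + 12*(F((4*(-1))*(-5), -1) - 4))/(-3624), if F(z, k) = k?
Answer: 4631725/666 - sqrt(35)/3624 ≈ 6954.5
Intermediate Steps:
4655/((-3330/(-4975))) + sqrt(95 + 12*(F((4*(-1))*(-5), -1) - 4))/(-3624) = 4655/((-3330/(-4975))) + sqrt(95 + 12*(-1 - 4))/(-3624) = 4655/((-3330*(-1/4975))) + sqrt(95 + 12*(-5))*(-1/3624) = 4655/(666/995) + sqrt(95 - 60)*(-1/3624) = 4655*(995/666) + sqrt(35)*(-1/3624) = 4631725/666 - sqrt(35)/3624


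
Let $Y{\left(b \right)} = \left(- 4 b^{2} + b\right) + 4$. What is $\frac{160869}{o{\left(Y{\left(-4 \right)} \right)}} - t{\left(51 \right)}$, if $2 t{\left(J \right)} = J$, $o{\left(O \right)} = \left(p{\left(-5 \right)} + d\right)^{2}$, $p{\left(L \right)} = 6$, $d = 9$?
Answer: $\frac{103421}{150} \approx 689.47$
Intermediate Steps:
$Y{\left(b \right)} = 4 + b - 4 b^{2}$ ($Y{\left(b \right)} = \left(b - 4 b^{2}\right) + 4 = 4 + b - 4 b^{2}$)
$o{\left(O \right)} = 225$ ($o{\left(O \right)} = \left(6 + 9\right)^{2} = 15^{2} = 225$)
$t{\left(J \right)} = \frac{J}{2}$
$\frac{160869}{o{\left(Y{\left(-4 \right)} \right)}} - t{\left(51 \right)} = \frac{160869}{225} - \frac{1}{2} \cdot 51 = 160869 \cdot \frac{1}{225} - \frac{51}{2} = \frac{53623}{75} - \frac{51}{2} = \frac{103421}{150}$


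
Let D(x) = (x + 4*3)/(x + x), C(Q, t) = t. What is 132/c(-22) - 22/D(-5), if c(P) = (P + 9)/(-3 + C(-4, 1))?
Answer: 4708/91 ≈ 51.736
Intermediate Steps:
c(P) = -9/2 - P/2 (c(P) = (P + 9)/(-3 + 1) = (9 + P)/(-2) = (9 + P)*(-½) = -9/2 - P/2)
D(x) = (12 + x)/(2*x) (D(x) = (x + 12)/((2*x)) = (12 + x)*(1/(2*x)) = (12 + x)/(2*x))
132/c(-22) - 22/D(-5) = 132/(-9/2 - ½*(-22)) - 22*(-10/(12 - 5)) = 132/(-9/2 + 11) - 22/((½)*(-⅕)*7) = 132/(13/2) - 22/(-7/10) = 132*(2/13) - 22*(-10/7) = 264/13 + 220/7 = 4708/91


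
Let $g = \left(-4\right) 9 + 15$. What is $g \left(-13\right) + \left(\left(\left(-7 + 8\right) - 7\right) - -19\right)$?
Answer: $286$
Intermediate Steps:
$g = -21$ ($g = -36 + 15 = -21$)
$g \left(-13\right) + \left(\left(\left(-7 + 8\right) - 7\right) - -19\right) = \left(-21\right) \left(-13\right) + \left(\left(\left(-7 + 8\right) - 7\right) - -19\right) = 273 + \left(\left(1 - 7\right) + 19\right) = 273 + \left(-6 + 19\right) = 273 + 13 = 286$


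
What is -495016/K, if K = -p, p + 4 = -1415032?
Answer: -123754/353759 ≈ -0.34983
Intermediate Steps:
p = -1415036 (p = -4 - 1415032 = -1415036)
K = 1415036 (K = -1*(-1415036) = 1415036)
-495016/K = -495016/1415036 = -495016*1/1415036 = -123754/353759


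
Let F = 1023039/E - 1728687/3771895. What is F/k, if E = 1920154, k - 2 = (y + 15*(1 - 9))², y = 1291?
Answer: 179816810369/3310463659387328230 ≈ 5.4318e-8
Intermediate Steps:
k = 1371243 (k = 2 + (1291 + 15*(1 - 9))² = 2 + (1291 + 15*(-8))² = 2 + (1291 - 120)² = 2 + 1171² = 2 + 1371241 = 1371243)
F = 539450431107/7242619271830 (F = 1023039/1920154 - 1728687/3771895 = 539450431107/7242619271830 ≈ 0.074483)
F/k = (539450431107/7242619271830)/1371243 = (539450431107/7242619271830)*(1/1371243) = 179816810369/3310463659387328230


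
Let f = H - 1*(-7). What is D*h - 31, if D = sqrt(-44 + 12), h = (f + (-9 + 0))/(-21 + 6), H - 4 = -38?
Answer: -31 + 48*I*sqrt(2)/5 ≈ -31.0 + 13.576*I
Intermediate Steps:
H = -34 (H = 4 - 38 = -34)
f = -27 (f = -34 - 1*(-7) = -34 + 7 = -27)
h = 12/5 (h = (-27 + (-9 + 0))/(-21 + 6) = (-27 - 9)/(-15) = -36*(-1/15) = 12/5 ≈ 2.4000)
D = 4*I*sqrt(2) (D = sqrt(-32) = 4*I*sqrt(2) ≈ 5.6569*I)
D*h - 31 = (4*I*sqrt(2))*(12/5) - 31 = 48*I*sqrt(2)/5 - 31 = -31 + 48*I*sqrt(2)/5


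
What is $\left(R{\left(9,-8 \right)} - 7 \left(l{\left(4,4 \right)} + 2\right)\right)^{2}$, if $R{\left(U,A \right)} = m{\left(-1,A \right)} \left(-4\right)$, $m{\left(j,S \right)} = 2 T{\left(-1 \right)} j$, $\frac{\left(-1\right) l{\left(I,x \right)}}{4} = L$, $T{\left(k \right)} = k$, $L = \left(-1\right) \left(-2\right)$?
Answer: $1156$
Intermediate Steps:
$L = 2$
$l{\left(I,x \right)} = -8$ ($l{\left(I,x \right)} = \left(-4\right) 2 = -8$)
$m{\left(j,S \right)} = - 2 j$ ($m{\left(j,S \right)} = 2 \left(-1\right) j = - 2 j$)
$R{\left(U,A \right)} = -8$ ($R{\left(U,A \right)} = \left(-2\right) \left(-1\right) \left(-4\right) = 2 \left(-4\right) = -8$)
$\left(R{\left(9,-8 \right)} - 7 \left(l{\left(4,4 \right)} + 2\right)\right)^{2} = \left(-8 - 7 \left(-8 + 2\right)\right)^{2} = \left(-8 - 7 \left(-6\right)\right)^{2} = \left(-8 - -42\right)^{2} = \left(-8 + 42\right)^{2} = 34^{2} = 1156$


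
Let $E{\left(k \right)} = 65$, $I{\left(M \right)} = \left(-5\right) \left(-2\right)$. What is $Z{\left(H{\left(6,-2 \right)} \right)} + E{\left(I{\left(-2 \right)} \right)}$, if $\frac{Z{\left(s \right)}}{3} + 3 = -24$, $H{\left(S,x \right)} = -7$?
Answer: $-16$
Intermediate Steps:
$I{\left(M \right)} = 10$
$Z{\left(s \right)} = -81$ ($Z{\left(s \right)} = -9 + 3 \left(-24\right) = -9 - 72 = -81$)
$Z{\left(H{\left(6,-2 \right)} \right)} + E{\left(I{\left(-2 \right)} \right)} = -81 + 65 = -16$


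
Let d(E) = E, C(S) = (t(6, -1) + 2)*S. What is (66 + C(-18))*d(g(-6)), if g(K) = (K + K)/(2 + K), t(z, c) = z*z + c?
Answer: -1800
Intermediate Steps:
t(z, c) = c + z**2 (t(z, c) = z**2 + c = c + z**2)
C(S) = 37*S (C(S) = ((-1 + 6**2) + 2)*S = ((-1 + 36) + 2)*S = (35 + 2)*S = 37*S)
g(K) = 2*K/(2 + K) (g(K) = (2*K)/(2 + K) = 2*K/(2 + K))
(66 + C(-18))*d(g(-6)) = (66 + 37*(-18))*(2*(-6)/(2 - 6)) = (66 - 666)*(2*(-6)/(-4)) = -1200*(-6)*(-1)/4 = -600*3 = -1800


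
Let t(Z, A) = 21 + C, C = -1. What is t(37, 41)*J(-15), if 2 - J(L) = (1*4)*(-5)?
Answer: 440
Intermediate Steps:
J(L) = 22 (J(L) = 2 - 1*4*(-5) = 2 - 4*(-5) = 2 - 1*(-20) = 2 + 20 = 22)
t(Z, A) = 20 (t(Z, A) = 21 - 1 = 20)
t(37, 41)*J(-15) = 20*22 = 440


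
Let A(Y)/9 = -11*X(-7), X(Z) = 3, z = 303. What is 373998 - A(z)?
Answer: 374295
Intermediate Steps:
A(Y) = -297 (A(Y) = 9*(-11*3) = 9*(-33) = -297)
373998 - A(z) = 373998 - 1*(-297) = 373998 + 297 = 374295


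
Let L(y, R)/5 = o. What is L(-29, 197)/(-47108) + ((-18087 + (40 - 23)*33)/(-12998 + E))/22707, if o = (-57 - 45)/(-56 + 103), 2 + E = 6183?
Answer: 19624773611/57120806130174 ≈ 0.00034357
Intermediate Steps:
E = 6181 (E = -2 + 6183 = 6181)
o = -102/47 ≈ -2.1702
L(y, R) = -510/47 (L(y, R) = 5*(-102/47) = -510/47)
L(-29, 197)/(-47108) + ((-18087 + (40 - 23)*33)/(-12998 + E))/22707 = -510/47/(-47108) + ((-18087 + (40 - 23)*33)/(-12998 + 6181))/22707 = -510/47*(-1/47108) + ((-18087 + 17*33)/(-6817))*(1/22707) = 255/1107038 + ((-18087 + 561)*(-1/6817))*(1/22707) = 255/1107038 - 17526*(-1/6817)*(1/22707) = 255/1107038 + (17526/6817)*(1/22707) = 255/1107038 + 5842/51597873 = 19624773611/57120806130174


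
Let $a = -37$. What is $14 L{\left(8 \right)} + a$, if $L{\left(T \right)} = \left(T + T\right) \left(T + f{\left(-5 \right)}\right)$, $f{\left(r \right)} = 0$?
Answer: $1755$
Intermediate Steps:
$L{\left(T \right)} = 2 T^{2}$ ($L{\left(T \right)} = \left(T + T\right) \left(T + 0\right) = 2 T T = 2 T^{2}$)
$14 L{\left(8 \right)} + a = 14 \cdot 2 \cdot 8^{2} - 37 = 14 \cdot 2 \cdot 64 - 37 = 14 \cdot 128 - 37 = 1792 - 37 = 1755$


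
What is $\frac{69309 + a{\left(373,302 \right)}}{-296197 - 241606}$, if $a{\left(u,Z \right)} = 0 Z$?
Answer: $- \frac{69309}{537803} \approx -0.12887$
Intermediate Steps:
$a{\left(u,Z \right)} = 0$
$\frac{69309 + a{\left(373,302 \right)}}{-296197 - 241606} = \frac{69309 + 0}{-296197 - 241606} = \frac{69309}{-537803} = 69309 \left(- \frac{1}{537803}\right) = - \frac{69309}{537803}$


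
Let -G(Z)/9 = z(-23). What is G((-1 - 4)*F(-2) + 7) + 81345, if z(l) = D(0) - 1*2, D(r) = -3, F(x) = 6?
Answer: 81390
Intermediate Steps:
z(l) = -5 (z(l) = -3 - 1*2 = -3 - 2 = -5)
G(Z) = 45 (G(Z) = -9*(-5) = 45)
G((-1 - 4)*F(-2) + 7) + 81345 = 45 + 81345 = 81390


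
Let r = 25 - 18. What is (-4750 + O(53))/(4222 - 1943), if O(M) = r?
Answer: -4743/2279 ≈ -2.0812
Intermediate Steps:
r = 7
O(M) = 7
(-4750 + O(53))/(4222 - 1943) = (-4750 + 7)/(4222 - 1943) = -4743/2279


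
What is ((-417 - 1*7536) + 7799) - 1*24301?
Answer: -24455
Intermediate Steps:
((-417 - 1*7536) + 7799) - 1*24301 = ((-417 - 7536) + 7799) - 24301 = (-7953 + 7799) - 24301 = -154 - 24301 = -24455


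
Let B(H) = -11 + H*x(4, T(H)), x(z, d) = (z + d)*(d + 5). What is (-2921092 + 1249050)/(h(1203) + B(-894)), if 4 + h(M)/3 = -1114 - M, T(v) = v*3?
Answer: 836021/3204549169 ≈ 0.00026089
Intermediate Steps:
T(v) = 3*v
x(z, d) = (5 + d)*(d + z) (x(z, d) = (d + z)*(5 + d) = (5 + d)*(d + z))
B(H) = -11 + H*(20 + 9*H² + 27*H) (B(H) = -11 + H*((3*H)² + 5*(3*H) + 5*4 + (3*H)*4) = -11 + H*(9*H² + 15*H + 20 + 12*H) = -11 + H*(20 + 9*H² + 27*H))
h(M) = -3354 - 3*M (h(M) = -12 + 3*(-1114 - M) = -12 + (-3342 - 3*M) = -3354 - 3*M)
(-2921092 + 1249050)/(h(1203) + B(-894)) = (-2921092 + 1249050)/((-3354 - 3*1203) + (-11 - 894*(20 + 9*(-894)² + 27*(-894)))) = -1672042/((-3354 - 3609) + (-11 - 894*(20 + 9*799236 - 24138))) = -1672042/(-6963 + (-11 - 894*(20 + 7193124 - 24138))) = -1672042/(-6963 + (-11 - 894*7169006)) = -1672042/(-6963 + (-11 - 6409091364)) = -1672042/(-6963 - 6409091375) = -1672042/(-6409098338) = -1672042*(-1/6409098338) = 836021/3204549169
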